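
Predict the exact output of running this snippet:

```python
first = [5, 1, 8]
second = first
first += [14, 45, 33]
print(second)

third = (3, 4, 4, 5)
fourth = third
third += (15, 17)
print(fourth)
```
[5, 1, 8, 14, 45, 33]
(3, 4, 4, 5)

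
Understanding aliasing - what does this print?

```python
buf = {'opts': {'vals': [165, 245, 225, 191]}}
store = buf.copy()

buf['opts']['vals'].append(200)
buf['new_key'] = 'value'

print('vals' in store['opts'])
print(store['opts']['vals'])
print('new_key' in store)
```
True
[165, 245, 225, 191, 200]
False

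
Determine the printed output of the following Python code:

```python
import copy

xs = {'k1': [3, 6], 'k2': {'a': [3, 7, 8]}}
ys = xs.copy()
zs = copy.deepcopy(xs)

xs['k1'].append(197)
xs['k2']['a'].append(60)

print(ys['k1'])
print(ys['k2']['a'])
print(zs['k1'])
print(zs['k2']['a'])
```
[3, 6, 197]
[3, 7, 8, 60]
[3, 6]
[3, 7, 8]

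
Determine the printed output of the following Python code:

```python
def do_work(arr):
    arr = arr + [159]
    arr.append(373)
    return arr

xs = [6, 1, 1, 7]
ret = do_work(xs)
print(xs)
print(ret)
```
[6, 1, 1, 7]
[6, 1, 1, 7, 159, 373]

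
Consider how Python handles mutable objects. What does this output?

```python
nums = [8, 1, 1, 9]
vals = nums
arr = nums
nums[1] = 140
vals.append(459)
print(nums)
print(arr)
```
[8, 140, 1, 9, 459]
[8, 140, 1, 9, 459]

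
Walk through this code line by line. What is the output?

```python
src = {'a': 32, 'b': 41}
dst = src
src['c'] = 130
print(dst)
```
{'a': 32, 'b': 41, 'c': 130}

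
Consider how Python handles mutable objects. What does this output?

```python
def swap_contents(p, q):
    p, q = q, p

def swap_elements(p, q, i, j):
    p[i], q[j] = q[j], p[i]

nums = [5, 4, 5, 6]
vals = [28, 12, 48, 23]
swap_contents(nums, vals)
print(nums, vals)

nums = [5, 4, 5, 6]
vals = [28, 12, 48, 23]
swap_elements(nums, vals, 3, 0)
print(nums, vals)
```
[5, 4, 5, 6] [28, 12, 48, 23]
[5, 4, 5, 28] [6, 12, 48, 23]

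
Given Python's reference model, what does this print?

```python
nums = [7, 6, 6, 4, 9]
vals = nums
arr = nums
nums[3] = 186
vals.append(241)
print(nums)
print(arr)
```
[7, 6, 6, 186, 9, 241]
[7, 6, 6, 186, 9, 241]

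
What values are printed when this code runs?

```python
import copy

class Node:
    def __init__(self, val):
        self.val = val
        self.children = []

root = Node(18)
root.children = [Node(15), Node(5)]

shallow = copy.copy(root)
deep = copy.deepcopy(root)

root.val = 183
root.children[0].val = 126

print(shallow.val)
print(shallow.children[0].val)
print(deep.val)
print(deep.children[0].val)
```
18
126
18
15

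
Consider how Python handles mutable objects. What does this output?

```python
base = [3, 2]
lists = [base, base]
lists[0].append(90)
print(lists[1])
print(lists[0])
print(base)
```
[3, 2, 90]
[3, 2, 90]
[3, 2, 90]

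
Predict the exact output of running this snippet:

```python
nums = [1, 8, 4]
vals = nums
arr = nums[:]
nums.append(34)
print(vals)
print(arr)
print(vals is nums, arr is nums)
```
[1, 8, 4, 34]
[1, 8, 4]
True False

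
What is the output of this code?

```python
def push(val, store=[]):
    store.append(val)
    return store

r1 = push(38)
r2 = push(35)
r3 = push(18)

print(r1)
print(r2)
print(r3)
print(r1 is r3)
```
[38, 35, 18]
[38, 35, 18]
[38, 35, 18]
True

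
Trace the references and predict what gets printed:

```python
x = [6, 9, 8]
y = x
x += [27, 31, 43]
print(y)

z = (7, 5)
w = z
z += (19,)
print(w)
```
[6, 9, 8, 27, 31, 43]
(7, 5)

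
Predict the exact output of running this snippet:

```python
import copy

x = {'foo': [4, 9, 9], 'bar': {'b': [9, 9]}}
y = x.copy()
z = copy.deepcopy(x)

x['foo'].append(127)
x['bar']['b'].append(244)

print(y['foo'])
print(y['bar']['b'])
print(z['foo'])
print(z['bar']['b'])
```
[4, 9, 9, 127]
[9, 9, 244]
[4, 9, 9]
[9, 9]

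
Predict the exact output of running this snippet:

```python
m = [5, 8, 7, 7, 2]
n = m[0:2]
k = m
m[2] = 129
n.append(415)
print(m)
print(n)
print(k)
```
[5, 8, 129, 7, 2]
[5, 8, 415]
[5, 8, 129, 7, 2]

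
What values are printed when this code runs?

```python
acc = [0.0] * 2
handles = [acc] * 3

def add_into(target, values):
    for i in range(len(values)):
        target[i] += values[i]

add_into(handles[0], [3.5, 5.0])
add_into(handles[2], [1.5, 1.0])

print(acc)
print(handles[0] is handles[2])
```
[5.0, 6.0]
True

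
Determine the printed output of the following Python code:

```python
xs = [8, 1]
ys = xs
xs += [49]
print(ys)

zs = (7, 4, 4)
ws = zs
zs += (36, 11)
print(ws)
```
[8, 1, 49]
(7, 4, 4)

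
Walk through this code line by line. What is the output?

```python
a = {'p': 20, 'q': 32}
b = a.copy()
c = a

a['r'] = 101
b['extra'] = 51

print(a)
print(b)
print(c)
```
{'p': 20, 'q': 32, 'r': 101}
{'p': 20, 'q': 32, 'extra': 51}
{'p': 20, 'q': 32, 'r': 101}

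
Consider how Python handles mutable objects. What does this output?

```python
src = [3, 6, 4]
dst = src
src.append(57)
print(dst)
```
[3, 6, 4, 57]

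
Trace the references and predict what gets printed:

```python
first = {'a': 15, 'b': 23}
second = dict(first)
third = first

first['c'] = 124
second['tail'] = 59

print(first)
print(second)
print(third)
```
{'a': 15, 'b': 23, 'c': 124}
{'a': 15, 'b': 23, 'tail': 59}
{'a': 15, 'b': 23, 'c': 124}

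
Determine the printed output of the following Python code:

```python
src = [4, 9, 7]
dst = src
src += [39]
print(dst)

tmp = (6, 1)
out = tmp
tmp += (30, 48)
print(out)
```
[4, 9, 7, 39]
(6, 1)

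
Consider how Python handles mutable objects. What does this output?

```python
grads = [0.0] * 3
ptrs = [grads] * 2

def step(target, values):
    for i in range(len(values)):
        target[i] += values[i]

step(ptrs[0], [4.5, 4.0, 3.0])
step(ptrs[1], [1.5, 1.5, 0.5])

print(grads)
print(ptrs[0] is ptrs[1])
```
[6.0, 5.5, 3.5]
True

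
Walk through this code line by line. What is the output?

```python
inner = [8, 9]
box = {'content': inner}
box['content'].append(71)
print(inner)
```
[8, 9, 71]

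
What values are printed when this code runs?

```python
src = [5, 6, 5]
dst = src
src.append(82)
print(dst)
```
[5, 6, 5, 82]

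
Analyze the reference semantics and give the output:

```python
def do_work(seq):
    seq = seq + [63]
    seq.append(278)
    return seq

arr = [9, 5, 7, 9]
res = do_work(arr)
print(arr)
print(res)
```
[9, 5, 7, 9]
[9, 5, 7, 9, 63, 278]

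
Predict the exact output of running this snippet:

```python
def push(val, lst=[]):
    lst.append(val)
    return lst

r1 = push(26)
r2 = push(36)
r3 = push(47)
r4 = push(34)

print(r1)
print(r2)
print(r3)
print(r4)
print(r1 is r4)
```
[26, 36, 47, 34]
[26, 36, 47, 34]
[26, 36, 47, 34]
[26, 36, 47, 34]
True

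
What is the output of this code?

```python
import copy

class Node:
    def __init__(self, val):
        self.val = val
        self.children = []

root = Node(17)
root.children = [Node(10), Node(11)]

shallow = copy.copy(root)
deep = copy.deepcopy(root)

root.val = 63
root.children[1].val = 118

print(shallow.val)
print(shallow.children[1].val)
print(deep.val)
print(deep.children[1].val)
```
17
118
17
11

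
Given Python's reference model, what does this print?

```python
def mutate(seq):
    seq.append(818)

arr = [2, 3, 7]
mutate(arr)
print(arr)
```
[2, 3, 7, 818]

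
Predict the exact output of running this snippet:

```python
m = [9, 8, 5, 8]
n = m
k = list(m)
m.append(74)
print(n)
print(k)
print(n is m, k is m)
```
[9, 8, 5, 8, 74]
[9, 8, 5, 8]
True False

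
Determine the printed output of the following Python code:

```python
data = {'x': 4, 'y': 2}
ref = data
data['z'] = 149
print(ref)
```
{'x': 4, 'y': 2, 'z': 149}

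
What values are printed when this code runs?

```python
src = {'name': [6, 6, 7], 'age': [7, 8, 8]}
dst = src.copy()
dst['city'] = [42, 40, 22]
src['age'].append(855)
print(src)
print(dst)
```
{'name': [6, 6, 7], 'age': [7, 8, 8, 855]}
{'name': [6, 6, 7], 'age': [7, 8, 8, 855], 'city': [42, 40, 22]}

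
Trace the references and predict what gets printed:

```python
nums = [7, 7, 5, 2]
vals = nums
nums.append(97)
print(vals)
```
[7, 7, 5, 2, 97]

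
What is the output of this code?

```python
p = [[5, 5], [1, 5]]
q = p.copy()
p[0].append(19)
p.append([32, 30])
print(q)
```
[[5, 5, 19], [1, 5]]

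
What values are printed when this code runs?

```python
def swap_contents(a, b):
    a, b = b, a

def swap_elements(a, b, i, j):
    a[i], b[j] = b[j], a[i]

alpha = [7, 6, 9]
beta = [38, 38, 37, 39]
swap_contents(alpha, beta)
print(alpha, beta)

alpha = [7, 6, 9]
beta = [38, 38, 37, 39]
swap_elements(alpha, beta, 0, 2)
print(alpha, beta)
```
[7, 6, 9] [38, 38, 37, 39]
[37, 6, 9] [38, 38, 7, 39]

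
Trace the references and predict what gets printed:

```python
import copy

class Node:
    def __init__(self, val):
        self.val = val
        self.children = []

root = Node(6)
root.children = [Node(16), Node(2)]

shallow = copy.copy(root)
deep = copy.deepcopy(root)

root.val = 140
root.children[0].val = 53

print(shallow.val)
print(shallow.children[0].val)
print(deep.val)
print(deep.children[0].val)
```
6
53
6
16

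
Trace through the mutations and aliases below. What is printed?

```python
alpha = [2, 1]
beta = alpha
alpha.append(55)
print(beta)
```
[2, 1, 55]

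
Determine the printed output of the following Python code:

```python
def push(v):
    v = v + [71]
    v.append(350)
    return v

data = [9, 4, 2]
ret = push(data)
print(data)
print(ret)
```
[9, 4, 2]
[9, 4, 2, 71, 350]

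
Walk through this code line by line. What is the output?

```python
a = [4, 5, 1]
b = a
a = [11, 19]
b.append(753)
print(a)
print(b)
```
[11, 19]
[4, 5, 1, 753]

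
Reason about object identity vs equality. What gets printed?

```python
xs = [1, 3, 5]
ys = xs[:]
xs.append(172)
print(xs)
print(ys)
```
[1, 3, 5, 172]
[1, 3, 5]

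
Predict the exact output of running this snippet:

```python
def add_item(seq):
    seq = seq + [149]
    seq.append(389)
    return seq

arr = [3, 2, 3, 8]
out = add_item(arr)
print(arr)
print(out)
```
[3, 2, 3, 8]
[3, 2, 3, 8, 149, 389]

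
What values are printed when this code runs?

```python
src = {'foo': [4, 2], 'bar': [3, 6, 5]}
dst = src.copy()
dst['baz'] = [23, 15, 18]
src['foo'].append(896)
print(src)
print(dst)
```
{'foo': [4, 2, 896], 'bar': [3, 6, 5]}
{'foo': [4, 2, 896], 'bar': [3, 6, 5], 'baz': [23, 15, 18]}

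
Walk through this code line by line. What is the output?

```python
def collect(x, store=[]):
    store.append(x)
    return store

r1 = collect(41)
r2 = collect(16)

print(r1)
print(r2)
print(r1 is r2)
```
[41, 16]
[41, 16]
True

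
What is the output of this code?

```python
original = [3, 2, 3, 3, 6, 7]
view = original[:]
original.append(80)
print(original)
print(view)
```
[3, 2, 3, 3, 6, 7, 80]
[3, 2, 3, 3, 6, 7]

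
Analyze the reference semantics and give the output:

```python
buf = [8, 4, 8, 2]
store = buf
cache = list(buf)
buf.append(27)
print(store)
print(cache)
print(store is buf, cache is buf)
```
[8, 4, 8, 2, 27]
[8, 4, 8, 2]
True False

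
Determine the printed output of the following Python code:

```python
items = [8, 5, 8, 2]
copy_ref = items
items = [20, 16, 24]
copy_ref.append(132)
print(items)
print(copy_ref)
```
[20, 16, 24]
[8, 5, 8, 2, 132]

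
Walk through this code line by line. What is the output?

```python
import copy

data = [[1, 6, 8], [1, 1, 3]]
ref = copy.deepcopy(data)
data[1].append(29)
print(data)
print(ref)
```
[[1, 6, 8], [1, 1, 3, 29]]
[[1, 6, 8], [1, 1, 3]]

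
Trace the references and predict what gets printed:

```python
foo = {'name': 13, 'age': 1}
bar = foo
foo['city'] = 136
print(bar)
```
{'name': 13, 'age': 1, 'city': 136}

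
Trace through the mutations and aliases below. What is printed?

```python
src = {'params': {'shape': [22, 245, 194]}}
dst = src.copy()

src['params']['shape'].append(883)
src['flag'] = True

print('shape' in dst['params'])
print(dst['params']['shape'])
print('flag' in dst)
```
True
[22, 245, 194, 883]
False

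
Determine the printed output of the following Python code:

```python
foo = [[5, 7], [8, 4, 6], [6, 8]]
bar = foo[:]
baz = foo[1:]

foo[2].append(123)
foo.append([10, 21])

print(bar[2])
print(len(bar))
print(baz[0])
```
[6, 8, 123]
3
[8, 4, 6]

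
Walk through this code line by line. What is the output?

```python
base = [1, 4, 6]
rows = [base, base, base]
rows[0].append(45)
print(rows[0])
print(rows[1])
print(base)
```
[1, 4, 6, 45]
[1, 4, 6, 45]
[1, 4, 6, 45]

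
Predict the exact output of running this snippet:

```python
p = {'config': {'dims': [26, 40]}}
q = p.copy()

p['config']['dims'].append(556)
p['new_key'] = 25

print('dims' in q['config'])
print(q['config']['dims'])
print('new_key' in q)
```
True
[26, 40, 556]
False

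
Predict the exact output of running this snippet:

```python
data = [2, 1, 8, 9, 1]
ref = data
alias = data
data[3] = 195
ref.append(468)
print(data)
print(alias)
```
[2, 1, 8, 195, 1, 468]
[2, 1, 8, 195, 1, 468]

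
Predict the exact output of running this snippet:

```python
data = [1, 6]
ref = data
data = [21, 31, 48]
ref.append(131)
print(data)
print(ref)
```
[21, 31, 48]
[1, 6, 131]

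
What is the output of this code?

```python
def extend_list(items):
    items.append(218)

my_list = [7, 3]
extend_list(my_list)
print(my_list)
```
[7, 3, 218]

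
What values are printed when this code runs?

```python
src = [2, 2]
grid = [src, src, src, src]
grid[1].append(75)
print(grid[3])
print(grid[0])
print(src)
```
[2, 2, 75]
[2, 2, 75]
[2, 2, 75]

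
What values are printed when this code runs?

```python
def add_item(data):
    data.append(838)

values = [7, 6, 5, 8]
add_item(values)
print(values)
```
[7, 6, 5, 8, 838]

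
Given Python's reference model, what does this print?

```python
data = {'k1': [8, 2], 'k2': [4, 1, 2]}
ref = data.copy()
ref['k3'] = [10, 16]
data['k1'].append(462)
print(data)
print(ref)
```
{'k1': [8, 2, 462], 'k2': [4, 1, 2]}
{'k1': [8, 2, 462], 'k2': [4, 1, 2], 'k3': [10, 16]}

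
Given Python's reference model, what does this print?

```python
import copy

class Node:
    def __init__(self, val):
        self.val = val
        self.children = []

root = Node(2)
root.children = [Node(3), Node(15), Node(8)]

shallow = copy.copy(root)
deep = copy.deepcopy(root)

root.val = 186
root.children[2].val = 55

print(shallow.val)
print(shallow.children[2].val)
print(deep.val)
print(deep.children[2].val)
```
2
55
2
8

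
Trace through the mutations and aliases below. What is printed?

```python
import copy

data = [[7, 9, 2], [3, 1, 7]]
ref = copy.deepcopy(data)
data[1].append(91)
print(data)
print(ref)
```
[[7, 9, 2], [3, 1, 7, 91]]
[[7, 9, 2], [3, 1, 7]]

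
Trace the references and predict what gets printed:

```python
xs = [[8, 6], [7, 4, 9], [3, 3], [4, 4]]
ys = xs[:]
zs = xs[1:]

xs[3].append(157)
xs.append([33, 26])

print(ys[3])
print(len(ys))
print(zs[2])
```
[4, 4, 157]
4
[4, 4, 157]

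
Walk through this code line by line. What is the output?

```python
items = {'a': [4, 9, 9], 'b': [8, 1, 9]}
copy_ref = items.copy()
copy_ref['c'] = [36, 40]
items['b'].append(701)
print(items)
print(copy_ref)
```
{'a': [4, 9, 9], 'b': [8, 1, 9, 701]}
{'a': [4, 9, 9], 'b': [8, 1, 9, 701], 'c': [36, 40]}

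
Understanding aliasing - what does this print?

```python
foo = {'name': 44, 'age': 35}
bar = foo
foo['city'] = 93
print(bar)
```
{'name': 44, 'age': 35, 'city': 93}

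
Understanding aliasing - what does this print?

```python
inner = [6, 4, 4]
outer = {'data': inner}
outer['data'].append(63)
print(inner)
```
[6, 4, 4, 63]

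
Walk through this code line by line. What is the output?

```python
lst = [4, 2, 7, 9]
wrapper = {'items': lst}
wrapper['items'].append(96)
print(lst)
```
[4, 2, 7, 9, 96]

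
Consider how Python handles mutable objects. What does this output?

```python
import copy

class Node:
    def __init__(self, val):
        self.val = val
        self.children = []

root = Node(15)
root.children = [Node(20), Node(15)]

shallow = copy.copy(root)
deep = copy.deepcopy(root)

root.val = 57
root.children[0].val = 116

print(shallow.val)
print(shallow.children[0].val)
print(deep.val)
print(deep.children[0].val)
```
15
116
15
20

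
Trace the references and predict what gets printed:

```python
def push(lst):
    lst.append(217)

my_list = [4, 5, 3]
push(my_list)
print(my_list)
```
[4, 5, 3, 217]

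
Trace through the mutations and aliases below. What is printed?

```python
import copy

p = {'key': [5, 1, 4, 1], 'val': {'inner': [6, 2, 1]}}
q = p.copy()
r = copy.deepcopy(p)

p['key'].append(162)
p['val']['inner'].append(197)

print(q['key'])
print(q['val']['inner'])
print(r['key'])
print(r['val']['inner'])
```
[5, 1, 4, 1, 162]
[6, 2, 1, 197]
[5, 1, 4, 1]
[6, 2, 1]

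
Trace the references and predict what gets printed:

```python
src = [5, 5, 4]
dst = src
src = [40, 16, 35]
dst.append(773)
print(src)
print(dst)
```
[40, 16, 35]
[5, 5, 4, 773]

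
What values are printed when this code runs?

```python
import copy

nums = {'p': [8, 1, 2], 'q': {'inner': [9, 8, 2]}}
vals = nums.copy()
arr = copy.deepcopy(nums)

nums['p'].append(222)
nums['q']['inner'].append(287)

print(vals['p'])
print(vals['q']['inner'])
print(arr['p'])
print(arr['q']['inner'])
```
[8, 1, 2, 222]
[9, 8, 2, 287]
[8, 1, 2]
[9, 8, 2]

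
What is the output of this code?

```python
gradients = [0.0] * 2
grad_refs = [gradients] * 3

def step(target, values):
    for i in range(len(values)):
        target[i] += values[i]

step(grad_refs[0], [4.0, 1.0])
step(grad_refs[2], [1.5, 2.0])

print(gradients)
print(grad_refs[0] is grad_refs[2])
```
[5.5, 3.0]
True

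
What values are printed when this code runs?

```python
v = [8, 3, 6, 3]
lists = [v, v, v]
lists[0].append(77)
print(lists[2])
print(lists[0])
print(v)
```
[8, 3, 6, 3, 77]
[8, 3, 6, 3, 77]
[8, 3, 6, 3, 77]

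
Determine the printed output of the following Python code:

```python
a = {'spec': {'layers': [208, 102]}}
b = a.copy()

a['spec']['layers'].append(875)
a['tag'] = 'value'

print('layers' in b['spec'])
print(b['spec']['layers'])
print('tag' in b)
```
True
[208, 102, 875]
False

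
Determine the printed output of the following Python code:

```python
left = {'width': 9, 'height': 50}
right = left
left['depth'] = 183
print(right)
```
{'width': 9, 'height': 50, 'depth': 183}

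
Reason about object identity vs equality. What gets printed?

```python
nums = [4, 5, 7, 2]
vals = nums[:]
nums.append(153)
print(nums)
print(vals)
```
[4, 5, 7, 2, 153]
[4, 5, 7, 2]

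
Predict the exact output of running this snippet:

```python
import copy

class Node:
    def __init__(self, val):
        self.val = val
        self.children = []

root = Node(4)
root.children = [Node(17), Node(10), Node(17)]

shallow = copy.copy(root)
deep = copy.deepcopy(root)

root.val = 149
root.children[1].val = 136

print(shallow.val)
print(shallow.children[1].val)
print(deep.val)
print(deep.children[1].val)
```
4
136
4
10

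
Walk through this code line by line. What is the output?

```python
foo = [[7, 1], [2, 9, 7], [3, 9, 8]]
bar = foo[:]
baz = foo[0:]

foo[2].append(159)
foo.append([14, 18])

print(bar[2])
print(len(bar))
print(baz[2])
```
[3, 9, 8, 159]
3
[3, 9, 8, 159]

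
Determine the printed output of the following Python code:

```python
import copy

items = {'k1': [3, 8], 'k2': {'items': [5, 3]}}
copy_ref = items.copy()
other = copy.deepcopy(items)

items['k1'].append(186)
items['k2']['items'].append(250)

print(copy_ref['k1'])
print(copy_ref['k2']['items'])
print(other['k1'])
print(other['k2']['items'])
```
[3, 8, 186]
[5, 3, 250]
[3, 8]
[5, 3]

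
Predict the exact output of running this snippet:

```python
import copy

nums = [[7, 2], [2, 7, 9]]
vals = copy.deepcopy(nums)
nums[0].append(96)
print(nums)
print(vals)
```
[[7, 2, 96], [2, 7, 9]]
[[7, 2], [2, 7, 9]]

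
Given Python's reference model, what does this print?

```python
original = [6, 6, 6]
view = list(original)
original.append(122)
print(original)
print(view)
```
[6, 6, 6, 122]
[6, 6, 6]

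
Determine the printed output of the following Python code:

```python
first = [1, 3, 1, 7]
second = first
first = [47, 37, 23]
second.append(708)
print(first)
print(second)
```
[47, 37, 23]
[1, 3, 1, 7, 708]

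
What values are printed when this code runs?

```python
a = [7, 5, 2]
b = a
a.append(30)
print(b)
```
[7, 5, 2, 30]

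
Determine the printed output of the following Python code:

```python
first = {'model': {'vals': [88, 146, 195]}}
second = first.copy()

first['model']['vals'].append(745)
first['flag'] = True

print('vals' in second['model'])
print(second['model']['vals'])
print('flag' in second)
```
True
[88, 146, 195, 745]
False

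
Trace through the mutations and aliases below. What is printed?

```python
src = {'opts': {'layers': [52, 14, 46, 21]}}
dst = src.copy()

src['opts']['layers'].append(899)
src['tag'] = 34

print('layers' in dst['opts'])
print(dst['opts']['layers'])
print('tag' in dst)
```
True
[52, 14, 46, 21, 899]
False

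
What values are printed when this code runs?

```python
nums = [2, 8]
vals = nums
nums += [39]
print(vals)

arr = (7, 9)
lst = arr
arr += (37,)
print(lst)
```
[2, 8, 39]
(7, 9)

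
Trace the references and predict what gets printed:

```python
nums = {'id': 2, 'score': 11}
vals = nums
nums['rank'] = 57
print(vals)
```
{'id': 2, 'score': 11, 'rank': 57}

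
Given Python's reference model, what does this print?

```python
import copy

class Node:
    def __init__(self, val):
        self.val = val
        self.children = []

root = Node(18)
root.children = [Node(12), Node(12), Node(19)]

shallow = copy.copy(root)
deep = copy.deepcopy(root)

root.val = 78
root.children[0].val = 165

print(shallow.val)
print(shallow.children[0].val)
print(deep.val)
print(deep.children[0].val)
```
18
165
18
12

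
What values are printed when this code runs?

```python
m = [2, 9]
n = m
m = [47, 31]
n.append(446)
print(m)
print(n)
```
[47, 31]
[2, 9, 446]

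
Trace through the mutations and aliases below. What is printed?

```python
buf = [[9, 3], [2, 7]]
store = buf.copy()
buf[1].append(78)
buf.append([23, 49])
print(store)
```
[[9, 3], [2, 7, 78]]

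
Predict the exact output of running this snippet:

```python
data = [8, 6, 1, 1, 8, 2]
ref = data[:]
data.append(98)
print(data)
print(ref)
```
[8, 6, 1, 1, 8, 2, 98]
[8, 6, 1, 1, 8, 2]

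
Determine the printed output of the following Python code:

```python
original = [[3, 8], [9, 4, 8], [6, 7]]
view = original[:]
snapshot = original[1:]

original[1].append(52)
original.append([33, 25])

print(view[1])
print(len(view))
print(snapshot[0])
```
[9, 4, 8, 52]
3
[9, 4, 8, 52]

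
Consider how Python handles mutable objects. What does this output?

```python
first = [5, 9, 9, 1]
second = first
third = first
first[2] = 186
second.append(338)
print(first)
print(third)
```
[5, 9, 186, 1, 338]
[5, 9, 186, 1, 338]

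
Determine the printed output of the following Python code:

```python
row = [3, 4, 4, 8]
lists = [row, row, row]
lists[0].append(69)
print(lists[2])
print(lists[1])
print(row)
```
[3, 4, 4, 8, 69]
[3, 4, 4, 8, 69]
[3, 4, 4, 8, 69]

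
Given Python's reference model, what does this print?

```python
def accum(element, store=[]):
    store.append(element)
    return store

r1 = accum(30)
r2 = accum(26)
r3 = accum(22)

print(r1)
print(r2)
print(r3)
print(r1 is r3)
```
[30, 26, 22]
[30, 26, 22]
[30, 26, 22]
True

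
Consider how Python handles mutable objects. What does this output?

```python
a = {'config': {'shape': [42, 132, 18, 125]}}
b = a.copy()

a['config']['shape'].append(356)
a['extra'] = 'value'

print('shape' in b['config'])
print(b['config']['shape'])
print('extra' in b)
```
True
[42, 132, 18, 125, 356]
False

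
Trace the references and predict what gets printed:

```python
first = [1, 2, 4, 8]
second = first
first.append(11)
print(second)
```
[1, 2, 4, 8, 11]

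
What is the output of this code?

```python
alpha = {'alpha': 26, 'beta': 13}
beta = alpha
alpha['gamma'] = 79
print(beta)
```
{'alpha': 26, 'beta': 13, 'gamma': 79}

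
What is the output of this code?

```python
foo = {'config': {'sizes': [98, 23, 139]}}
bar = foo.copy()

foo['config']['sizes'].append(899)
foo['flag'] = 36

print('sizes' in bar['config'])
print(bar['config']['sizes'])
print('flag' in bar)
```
True
[98, 23, 139, 899]
False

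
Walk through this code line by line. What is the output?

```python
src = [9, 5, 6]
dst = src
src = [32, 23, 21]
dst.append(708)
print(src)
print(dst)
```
[32, 23, 21]
[9, 5, 6, 708]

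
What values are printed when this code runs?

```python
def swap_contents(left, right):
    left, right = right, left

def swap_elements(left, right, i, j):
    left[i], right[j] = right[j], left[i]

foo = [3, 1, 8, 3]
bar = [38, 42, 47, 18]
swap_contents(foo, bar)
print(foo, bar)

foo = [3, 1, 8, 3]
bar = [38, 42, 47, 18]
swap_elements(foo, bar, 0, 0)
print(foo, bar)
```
[3, 1, 8, 3] [38, 42, 47, 18]
[38, 1, 8, 3] [3, 42, 47, 18]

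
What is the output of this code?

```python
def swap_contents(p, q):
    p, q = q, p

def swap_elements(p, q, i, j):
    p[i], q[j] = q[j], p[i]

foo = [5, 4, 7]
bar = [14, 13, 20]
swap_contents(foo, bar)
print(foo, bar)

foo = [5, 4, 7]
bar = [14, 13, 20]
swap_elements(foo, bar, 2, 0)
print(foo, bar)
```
[5, 4, 7] [14, 13, 20]
[5, 4, 14] [7, 13, 20]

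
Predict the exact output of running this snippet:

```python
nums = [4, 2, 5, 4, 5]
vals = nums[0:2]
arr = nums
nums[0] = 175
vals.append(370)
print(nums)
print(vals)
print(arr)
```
[175, 2, 5, 4, 5]
[4, 2, 370]
[175, 2, 5, 4, 5]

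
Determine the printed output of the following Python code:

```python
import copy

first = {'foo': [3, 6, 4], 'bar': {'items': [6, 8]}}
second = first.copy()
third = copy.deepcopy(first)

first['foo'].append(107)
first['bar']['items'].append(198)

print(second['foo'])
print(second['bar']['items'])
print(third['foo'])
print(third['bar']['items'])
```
[3, 6, 4, 107]
[6, 8, 198]
[3, 6, 4]
[6, 8]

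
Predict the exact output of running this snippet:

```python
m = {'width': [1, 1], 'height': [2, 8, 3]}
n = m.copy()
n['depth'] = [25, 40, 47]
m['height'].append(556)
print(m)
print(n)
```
{'width': [1, 1], 'height': [2, 8, 3, 556]}
{'width': [1, 1], 'height': [2, 8, 3, 556], 'depth': [25, 40, 47]}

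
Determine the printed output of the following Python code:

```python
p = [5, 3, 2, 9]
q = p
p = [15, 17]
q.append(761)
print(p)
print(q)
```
[15, 17]
[5, 3, 2, 9, 761]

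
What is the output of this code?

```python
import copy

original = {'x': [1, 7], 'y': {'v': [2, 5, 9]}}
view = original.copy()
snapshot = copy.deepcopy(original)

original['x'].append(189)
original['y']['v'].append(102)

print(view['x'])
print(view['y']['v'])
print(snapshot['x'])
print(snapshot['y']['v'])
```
[1, 7, 189]
[2, 5, 9, 102]
[1, 7]
[2, 5, 9]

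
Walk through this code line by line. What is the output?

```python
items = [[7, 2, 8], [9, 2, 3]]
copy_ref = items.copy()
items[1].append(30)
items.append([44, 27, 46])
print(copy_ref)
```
[[7, 2, 8], [9, 2, 3, 30]]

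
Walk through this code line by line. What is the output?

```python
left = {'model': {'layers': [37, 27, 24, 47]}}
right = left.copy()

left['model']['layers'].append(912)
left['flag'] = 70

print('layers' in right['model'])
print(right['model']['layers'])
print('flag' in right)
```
True
[37, 27, 24, 47, 912]
False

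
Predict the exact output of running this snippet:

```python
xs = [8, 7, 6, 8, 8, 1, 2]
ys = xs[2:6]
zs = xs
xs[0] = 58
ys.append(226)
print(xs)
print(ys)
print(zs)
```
[58, 7, 6, 8, 8, 1, 2]
[6, 8, 8, 1, 226]
[58, 7, 6, 8, 8, 1, 2]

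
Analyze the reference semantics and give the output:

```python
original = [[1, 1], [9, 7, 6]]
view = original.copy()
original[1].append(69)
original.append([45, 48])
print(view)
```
[[1, 1], [9, 7, 6, 69]]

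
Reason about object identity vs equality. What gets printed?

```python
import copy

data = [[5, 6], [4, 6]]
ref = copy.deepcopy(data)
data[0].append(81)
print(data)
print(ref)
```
[[5, 6, 81], [4, 6]]
[[5, 6], [4, 6]]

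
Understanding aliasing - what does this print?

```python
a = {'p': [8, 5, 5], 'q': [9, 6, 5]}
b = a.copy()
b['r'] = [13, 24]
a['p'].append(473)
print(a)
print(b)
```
{'p': [8, 5, 5, 473], 'q': [9, 6, 5]}
{'p': [8, 5, 5, 473], 'q': [9, 6, 5], 'r': [13, 24]}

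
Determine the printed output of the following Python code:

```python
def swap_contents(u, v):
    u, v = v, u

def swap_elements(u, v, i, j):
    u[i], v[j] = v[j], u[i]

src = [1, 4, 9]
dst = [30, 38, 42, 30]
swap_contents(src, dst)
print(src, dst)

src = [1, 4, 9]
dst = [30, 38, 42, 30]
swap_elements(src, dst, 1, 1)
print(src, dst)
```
[1, 4, 9] [30, 38, 42, 30]
[1, 38, 9] [30, 4, 42, 30]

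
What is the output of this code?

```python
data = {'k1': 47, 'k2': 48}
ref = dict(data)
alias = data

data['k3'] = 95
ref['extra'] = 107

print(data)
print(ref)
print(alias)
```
{'k1': 47, 'k2': 48, 'k3': 95}
{'k1': 47, 'k2': 48, 'extra': 107}
{'k1': 47, 'k2': 48, 'k3': 95}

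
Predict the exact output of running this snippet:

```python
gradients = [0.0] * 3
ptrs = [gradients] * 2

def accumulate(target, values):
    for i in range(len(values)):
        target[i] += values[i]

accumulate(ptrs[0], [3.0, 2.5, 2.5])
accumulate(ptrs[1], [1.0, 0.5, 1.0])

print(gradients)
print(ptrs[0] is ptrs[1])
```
[4.0, 3.0, 3.5]
True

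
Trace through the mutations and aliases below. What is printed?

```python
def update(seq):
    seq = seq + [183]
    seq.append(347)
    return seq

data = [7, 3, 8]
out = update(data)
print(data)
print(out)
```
[7, 3, 8]
[7, 3, 8, 183, 347]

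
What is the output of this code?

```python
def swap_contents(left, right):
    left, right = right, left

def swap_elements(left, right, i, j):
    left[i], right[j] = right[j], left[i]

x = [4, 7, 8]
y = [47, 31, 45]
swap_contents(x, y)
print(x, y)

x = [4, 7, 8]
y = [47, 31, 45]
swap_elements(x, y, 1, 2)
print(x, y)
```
[4, 7, 8] [47, 31, 45]
[4, 45, 8] [47, 31, 7]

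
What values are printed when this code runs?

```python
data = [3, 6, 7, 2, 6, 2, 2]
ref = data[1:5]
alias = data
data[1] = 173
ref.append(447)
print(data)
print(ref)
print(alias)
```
[3, 173, 7, 2, 6, 2, 2]
[6, 7, 2, 6, 447]
[3, 173, 7, 2, 6, 2, 2]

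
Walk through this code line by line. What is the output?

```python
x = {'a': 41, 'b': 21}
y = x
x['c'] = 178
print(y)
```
{'a': 41, 'b': 21, 'c': 178}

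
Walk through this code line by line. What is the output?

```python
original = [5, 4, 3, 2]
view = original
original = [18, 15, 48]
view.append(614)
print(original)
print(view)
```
[18, 15, 48]
[5, 4, 3, 2, 614]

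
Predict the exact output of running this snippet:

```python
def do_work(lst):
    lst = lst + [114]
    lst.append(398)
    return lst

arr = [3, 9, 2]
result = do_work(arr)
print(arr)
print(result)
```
[3, 9, 2]
[3, 9, 2, 114, 398]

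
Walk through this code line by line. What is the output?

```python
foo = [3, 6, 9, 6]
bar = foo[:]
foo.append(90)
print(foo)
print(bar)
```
[3, 6, 9, 6, 90]
[3, 6, 9, 6]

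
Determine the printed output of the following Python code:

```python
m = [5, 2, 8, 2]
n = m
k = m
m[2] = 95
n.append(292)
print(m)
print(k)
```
[5, 2, 95, 2, 292]
[5, 2, 95, 2, 292]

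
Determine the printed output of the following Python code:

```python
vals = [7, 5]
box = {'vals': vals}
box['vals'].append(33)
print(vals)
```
[7, 5, 33]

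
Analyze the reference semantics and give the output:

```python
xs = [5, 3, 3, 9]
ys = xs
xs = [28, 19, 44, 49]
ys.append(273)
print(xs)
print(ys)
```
[28, 19, 44, 49]
[5, 3, 3, 9, 273]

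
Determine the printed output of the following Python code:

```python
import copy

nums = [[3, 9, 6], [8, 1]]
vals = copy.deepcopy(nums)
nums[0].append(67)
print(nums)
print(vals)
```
[[3, 9, 6, 67], [8, 1]]
[[3, 9, 6], [8, 1]]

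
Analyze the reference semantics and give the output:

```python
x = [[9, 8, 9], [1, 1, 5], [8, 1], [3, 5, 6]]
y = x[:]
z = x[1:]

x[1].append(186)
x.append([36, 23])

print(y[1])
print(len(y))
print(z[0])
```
[1, 1, 5, 186]
4
[1, 1, 5, 186]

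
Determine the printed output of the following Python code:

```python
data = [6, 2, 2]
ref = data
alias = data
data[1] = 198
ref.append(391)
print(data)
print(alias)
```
[6, 198, 2, 391]
[6, 198, 2, 391]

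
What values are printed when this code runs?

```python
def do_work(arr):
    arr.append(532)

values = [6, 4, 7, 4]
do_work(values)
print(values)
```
[6, 4, 7, 4, 532]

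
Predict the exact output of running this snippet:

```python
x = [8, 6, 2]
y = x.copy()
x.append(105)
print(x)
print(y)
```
[8, 6, 2, 105]
[8, 6, 2]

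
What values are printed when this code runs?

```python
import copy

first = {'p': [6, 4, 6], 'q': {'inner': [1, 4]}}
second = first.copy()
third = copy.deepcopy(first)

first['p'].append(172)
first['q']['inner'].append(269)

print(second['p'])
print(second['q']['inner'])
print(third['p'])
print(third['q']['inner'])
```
[6, 4, 6, 172]
[1, 4, 269]
[6, 4, 6]
[1, 4]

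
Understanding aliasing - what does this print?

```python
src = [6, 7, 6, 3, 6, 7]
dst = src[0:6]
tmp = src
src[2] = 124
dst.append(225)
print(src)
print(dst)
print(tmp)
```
[6, 7, 124, 3, 6, 7]
[6, 7, 6, 3, 6, 7, 225]
[6, 7, 124, 3, 6, 7]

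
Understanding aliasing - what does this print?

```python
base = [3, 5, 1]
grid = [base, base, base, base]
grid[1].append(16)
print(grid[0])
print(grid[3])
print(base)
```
[3, 5, 1, 16]
[3, 5, 1, 16]
[3, 5, 1, 16]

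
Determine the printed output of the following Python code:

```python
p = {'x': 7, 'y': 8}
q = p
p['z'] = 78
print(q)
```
{'x': 7, 'y': 8, 'z': 78}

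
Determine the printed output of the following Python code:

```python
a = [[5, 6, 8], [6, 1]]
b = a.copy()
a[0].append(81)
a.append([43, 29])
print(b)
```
[[5, 6, 8, 81], [6, 1]]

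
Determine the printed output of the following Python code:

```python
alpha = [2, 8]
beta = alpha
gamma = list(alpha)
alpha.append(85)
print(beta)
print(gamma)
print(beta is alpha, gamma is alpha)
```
[2, 8, 85]
[2, 8]
True False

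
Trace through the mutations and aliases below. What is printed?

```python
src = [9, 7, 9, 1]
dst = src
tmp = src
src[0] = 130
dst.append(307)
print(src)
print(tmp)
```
[130, 7, 9, 1, 307]
[130, 7, 9, 1, 307]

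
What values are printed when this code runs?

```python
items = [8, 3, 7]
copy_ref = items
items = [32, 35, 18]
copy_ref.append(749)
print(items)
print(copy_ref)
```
[32, 35, 18]
[8, 3, 7, 749]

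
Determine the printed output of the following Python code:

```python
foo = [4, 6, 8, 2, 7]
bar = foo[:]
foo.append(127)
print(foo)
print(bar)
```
[4, 6, 8, 2, 7, 127]
[4, 6, 8, 2, 7]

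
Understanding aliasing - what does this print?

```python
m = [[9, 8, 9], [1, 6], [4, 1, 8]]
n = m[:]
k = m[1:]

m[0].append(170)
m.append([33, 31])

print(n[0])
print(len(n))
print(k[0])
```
[9, 8, 9, 170]
3
[1, 6]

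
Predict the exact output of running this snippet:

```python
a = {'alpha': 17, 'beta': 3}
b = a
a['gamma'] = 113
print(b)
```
{'alpha': 17, 'beta': 3, 'gamma': 113}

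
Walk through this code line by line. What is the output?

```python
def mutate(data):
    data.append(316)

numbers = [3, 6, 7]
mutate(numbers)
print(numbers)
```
[3, 6, 7, 316]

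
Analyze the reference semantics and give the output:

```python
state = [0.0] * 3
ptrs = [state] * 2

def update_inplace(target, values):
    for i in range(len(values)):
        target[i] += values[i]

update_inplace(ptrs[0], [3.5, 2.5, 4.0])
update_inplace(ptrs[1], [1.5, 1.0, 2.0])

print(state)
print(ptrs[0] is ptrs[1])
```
[5.0, 3.5, 6.0]
True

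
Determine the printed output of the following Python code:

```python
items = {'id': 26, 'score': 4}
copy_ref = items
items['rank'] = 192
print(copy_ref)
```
{'id': 26, 'score': 4, 'rank': 192}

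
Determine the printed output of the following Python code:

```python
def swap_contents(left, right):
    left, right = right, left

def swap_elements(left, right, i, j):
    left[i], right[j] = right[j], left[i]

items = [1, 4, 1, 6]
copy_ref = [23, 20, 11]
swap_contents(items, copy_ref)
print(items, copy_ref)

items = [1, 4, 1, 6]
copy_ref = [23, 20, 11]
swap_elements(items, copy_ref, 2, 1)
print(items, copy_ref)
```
[1, 4, 1, 6] [23, 20, 11]
[1, 4, 20, 6] [23, 1, 11]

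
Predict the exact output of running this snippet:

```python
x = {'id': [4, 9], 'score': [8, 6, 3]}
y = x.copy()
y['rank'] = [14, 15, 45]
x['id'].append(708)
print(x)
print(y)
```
{'id': [4, 9, 708], 'score': [8, 6, 3]}
{'id': [4, 9, 708], 'score': [8, 6, 3], 'rank': [14, 15, 45]}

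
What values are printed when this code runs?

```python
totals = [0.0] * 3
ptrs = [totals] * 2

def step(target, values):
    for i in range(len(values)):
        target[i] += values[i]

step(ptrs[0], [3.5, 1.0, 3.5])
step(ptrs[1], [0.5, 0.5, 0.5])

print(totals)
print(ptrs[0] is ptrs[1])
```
[4.0, 1.5, 4.0]
True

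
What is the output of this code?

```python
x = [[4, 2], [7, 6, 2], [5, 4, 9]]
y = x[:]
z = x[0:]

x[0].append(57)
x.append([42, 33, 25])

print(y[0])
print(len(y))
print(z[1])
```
[4, 2, 57]
3
[7, 6, 2]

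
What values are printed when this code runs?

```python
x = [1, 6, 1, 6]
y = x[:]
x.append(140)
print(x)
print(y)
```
[1, 6, 1, 6, 140]
[1, 6, 1, 6]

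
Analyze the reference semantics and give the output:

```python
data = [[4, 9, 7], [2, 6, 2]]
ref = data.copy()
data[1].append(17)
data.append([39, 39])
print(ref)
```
[[4, 9, 7], [2, 6, 2, 17]]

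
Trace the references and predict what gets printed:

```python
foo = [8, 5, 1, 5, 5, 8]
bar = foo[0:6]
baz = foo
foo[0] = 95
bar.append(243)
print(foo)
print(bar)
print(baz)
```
[95, 5, 1, 5, 5, 8]
[8, 5, 1, 5, 5, 8, 243]
[95, 5, 1, 5, 5, 8]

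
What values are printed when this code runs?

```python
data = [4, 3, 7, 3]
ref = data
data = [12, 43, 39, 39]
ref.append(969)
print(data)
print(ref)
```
[12, 43, 39, 39]
[4, 3, 7, 3, 969]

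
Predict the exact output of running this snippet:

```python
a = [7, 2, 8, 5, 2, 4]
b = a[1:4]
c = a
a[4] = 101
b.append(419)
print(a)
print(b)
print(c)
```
[7, 2, 8, 5, 101, 4]
[2, 8, 5, 419]
[7, 2, 8, 5, 101, 4]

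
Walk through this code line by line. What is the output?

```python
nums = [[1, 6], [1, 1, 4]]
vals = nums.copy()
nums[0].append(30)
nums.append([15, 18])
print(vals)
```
[[1, 6, 30], [1, 1, 4]]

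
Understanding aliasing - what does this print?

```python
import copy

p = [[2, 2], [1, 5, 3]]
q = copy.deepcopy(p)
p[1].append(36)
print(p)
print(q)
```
[[2, 2], [1, 5, 3, 36]]
[[2, 2], [1, 5, 3]]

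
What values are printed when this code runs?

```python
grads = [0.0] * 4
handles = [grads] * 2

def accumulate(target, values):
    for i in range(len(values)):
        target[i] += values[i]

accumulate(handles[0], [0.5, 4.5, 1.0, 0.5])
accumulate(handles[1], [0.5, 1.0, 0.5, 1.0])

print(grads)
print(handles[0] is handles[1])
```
[1.0, 5.5, 1.5, 1.5]
True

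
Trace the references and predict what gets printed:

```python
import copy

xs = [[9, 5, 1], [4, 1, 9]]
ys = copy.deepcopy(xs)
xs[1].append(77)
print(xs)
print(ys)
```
[[9, 5, 1], [4, 1, 9, 77]]
[[9, 5, 1], [4, 1, 9]]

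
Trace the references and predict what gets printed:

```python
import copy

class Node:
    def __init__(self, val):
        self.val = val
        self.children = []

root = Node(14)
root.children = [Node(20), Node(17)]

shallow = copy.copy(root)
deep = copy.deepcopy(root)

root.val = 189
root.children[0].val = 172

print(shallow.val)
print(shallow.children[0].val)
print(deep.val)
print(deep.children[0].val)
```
14
172
14
20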